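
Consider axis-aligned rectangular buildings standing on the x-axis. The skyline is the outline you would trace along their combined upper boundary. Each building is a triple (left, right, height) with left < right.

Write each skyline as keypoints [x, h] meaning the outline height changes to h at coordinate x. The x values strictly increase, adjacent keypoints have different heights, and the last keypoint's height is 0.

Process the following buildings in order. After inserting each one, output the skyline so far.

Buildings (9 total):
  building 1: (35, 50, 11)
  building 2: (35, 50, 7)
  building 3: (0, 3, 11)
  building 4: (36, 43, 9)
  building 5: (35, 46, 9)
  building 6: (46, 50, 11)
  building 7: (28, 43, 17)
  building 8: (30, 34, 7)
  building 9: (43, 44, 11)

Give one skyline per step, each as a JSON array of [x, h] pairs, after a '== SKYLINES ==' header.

== SKYLINES ==
[[35,11],[50,0]]
[[35,11],[50,0]]
[[0,11],[3,0],[35,11],[50,0]]
[[0,11],[3,0],[35,11],[50,0]]
[[0,11],[3,0],[35,11],[50,0]]
[[0,11],[3,0],[35,11],[50,0]]
[[0,11],[3,0],[28,17],[43,11],[50,0]]
[[0,11],[3,0],[28,17],[43,11],[50,0]]
[[0,11],[3,0],[28,17],[43,11],[50,0]]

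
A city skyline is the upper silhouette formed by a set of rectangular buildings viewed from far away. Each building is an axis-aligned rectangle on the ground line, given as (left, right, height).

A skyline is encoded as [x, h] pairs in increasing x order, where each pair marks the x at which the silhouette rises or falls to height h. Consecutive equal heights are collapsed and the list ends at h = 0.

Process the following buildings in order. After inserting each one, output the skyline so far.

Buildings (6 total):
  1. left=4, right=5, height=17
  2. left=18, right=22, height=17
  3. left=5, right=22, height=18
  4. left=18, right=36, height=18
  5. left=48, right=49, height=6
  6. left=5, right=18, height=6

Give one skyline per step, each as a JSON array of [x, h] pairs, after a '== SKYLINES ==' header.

== SKYLINES ==
[[4,17],[5,0]]
[[4,17],[5,0],[18,17],[22,0]]
[[4,17],[5,18],[22,0]]
[[4,17],[5,18],[36,0]]
[[4,17],[5,18],[36,0],[48,6],[49,0]]
[[4,17],[5,18],[36,0],[48,6],[49,0]]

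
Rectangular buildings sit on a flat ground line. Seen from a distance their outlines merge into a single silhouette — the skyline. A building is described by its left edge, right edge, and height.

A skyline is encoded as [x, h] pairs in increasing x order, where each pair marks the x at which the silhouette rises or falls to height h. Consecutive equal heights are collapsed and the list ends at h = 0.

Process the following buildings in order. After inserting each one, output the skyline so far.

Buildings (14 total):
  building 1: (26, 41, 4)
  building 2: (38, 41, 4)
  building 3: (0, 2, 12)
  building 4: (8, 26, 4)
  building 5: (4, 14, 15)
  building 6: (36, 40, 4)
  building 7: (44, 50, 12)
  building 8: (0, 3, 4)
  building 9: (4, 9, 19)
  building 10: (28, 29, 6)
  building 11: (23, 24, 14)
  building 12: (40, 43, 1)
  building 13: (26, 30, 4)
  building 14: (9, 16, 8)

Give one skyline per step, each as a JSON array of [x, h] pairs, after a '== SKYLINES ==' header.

== SKYLINES ==
[[26,4],[41,0]]
[[26,4],[41,0]]
[[0,12],[2,0],[26,4],[41,0]]
[[0,12],[2,0],[8,4],[41,0]]
[[0,12],[2,0],[4,15],[14,4],[41,0]]
[[0,12],[2,0],[4,15],[14,4],[41,0]]
[[0,12],[2,0],[4,15],[14,4],[41,0],[44,12],[50,0]]
[[0,12],[2,4],[3,0],[4,15],[14,4],[41,0],[44,12],[50,0]]
[[0,12],[2,4],[3,0],[4,19],[9,15],[14,4],[41,0],[44,12],[50,0]]
[[0,12],[2,4],[3,0],[4,19],[9,15],[14,4],[28,6],[29,4],[41,0],[44,12],[50,0]]
[[0,12],[2,4],[3,0],[4,19],[9,15],[14,4],[23,14],[24,4],[28,6],[29,4],[41,0],[44,12],[50,0]]
[[0,12],[2,4],[3,0],[4,19],[9,15],[14,4],[23,14],[24,4],[28,6],[29,4],[41,1],[43,0],[44,12],[50,0]]
[[0,12],[2,4],[3,0],[4,19],[9,15],[14,4],[23,14],[24,4],[28,6],[29,4],[41,1],[43,0],[44,12],[50,0]]
[[0,12],[2,4],[3,0],[4,19],[9,15],[14,8],[16,4],[23,14],[24,4],[28,6],[29,4],[41,1],[43,0],[44,12],[50,0]]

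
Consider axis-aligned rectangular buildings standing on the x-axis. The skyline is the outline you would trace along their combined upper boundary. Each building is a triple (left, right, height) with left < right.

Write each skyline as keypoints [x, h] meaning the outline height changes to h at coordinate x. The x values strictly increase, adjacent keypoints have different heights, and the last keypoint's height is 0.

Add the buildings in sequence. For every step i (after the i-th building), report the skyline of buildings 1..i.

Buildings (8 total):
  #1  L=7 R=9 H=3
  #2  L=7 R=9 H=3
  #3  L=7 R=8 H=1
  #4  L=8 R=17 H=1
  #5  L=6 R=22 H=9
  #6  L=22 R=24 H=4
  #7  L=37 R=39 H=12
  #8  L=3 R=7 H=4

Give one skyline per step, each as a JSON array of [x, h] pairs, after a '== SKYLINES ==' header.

== SKYLINES ==
[[7,3],[9,0]]
[[7,3],[9,0]]
[[7,3],[9,0]]
[[7,3],[9,1],[17,0]]
[[6,9],[22,0]]
[[6,9],[22,4],[24,0]]
[[6,9],[22,4],[24,0],[37,12],[39,0]]
[[3,4],[6,9],[22,4],[24,0],[37,12],[39,0]]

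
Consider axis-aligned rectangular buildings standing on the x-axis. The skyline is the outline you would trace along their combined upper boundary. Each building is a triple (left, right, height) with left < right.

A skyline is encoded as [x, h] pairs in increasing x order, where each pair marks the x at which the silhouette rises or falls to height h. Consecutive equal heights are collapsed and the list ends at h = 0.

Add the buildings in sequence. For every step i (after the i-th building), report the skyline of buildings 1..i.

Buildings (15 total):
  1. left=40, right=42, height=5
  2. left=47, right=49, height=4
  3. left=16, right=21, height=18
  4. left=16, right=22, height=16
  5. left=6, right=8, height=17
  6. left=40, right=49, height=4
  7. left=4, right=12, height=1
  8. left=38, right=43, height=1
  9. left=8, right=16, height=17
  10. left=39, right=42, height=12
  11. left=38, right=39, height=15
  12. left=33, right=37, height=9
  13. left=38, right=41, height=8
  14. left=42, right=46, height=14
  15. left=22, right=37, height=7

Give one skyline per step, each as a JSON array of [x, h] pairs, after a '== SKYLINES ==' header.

== SKYLINES ==
[[40,5],[42,0]]
[[40,5],[42,0],[47,4],[49,0]]
[[16,18],[21,0],[40,5],[42,0],[47,4],[49,0]]
[[16,18],[21,16],[22,0],[40,5],[42,0],[47,4],[49,0]]
[[6,17],[8,0],[16,18],[21,16],[22,0],[40,5],[42,0],[47,4],[49,0]]
[[6,17],[8,0],[16,18],[21,16],[22,0],[40,5],[42,4],[49,0]]
[[4,1],[6,17],[8,1],[12,0],[16,18],[21,16],[22,0],[40,5],[42,4],[49,0]]
[[4,1],[6,17],[8,1],[12,0],[16,18],[21,16],[22,0],[38,1],[40,5],[42,4],[49,0]]
[[4,1],[6,17],[16,18],[21,16],[22,0],[38,1],[40,5],[42,4],[49,0]]
[[4,1],[6,17],[16,18],[21,16],[22,0],[38,1],[39,12],[42,4],[49,0]]
[[4,1],[6,17],[16,18],[21,16],[22,0],[38,15],[39,12],[42,4],[49,0]]
[[4,1],[6,17],[16,18],[21,16],[22,0],[33,9],[37,0],[38,15],[39,12],[42,4],[49,0]]
[[4,1],[6,17],[16,18],[21,16],[22,0],[33,9],[37,0],[38,15],[39,12],[42,4],[49,0]]
[[4,1],[6,17],[16,18],[21,16],[22,0],[33,9],[37,0],[38,15],[39,12],[42,14],[46,4],[49,0]]
[[4,1],[6,17],[16,18],[21,16],[22,7],[33,9],[37,0],[38,15],[39,12],[42,14],[46,4],[49,0]]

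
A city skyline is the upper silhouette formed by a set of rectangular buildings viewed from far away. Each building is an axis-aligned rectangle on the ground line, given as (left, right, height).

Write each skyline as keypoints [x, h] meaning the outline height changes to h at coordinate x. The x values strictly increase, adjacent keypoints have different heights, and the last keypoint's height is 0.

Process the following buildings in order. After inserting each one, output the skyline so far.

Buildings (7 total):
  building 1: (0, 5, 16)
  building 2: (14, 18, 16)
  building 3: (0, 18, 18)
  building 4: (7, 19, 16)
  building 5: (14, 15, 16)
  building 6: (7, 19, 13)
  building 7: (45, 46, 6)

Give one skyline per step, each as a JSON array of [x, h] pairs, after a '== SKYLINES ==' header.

== SKYLINES ==
[[0,16],[5,0]]
[[0,16],[5,0],[14,16],[18,0]]
[[0,18],[18,0]]
[[0,18],[18,16],[19,0]]
[[0,18],[18,16],[19,0]]
[[0,18],[18,16],[19,0]]
[[0,18],[18,16],[19,0],[45,6],[46,0]]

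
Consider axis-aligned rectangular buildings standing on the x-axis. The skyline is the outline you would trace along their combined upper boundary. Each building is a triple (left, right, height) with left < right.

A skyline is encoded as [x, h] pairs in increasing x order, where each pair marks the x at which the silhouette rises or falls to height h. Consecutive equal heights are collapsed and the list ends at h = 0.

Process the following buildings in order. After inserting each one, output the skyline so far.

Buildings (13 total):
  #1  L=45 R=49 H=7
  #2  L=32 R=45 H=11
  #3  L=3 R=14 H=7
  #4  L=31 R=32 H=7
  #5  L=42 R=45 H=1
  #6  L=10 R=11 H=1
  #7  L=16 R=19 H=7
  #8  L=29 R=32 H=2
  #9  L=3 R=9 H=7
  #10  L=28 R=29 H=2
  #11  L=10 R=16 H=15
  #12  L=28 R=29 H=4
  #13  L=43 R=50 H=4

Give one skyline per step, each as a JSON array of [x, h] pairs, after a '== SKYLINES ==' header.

== SKYLINES ==
[[45,7],[49,0]]
[[32,11],[45,7],[49,0]]
[[3,7],[14,0],[32,11],[45,7],[49,0]]
[[3,7],[14,0],[31,7],[32,11],[45,7],[49,0]]
[[3,7],[14,0],[31,7],[32,11],[45,7],[49,0]]
[[3,7],[14,0],[31,7],[32,11],[45,7],[49,0]]
[[3,7],[14,0],[16,7],[19,0],[31,7],[32,11],[45,7],[49,0]]
[[3,7],[14,0],[16,7],[19,0],[29,2],[31,7],[32,11],[45,7],[49,0]]
[[3,7],[14,0],[16,7],[19,0],[29,2],[31,7],[32,11],[45,7],[49,0]]
[[3,7],[14,0],[16,7],[19,0],[28,2],[31,7],[32,11],[45,7],[49,0]]
[[3,7],[10,15],[16,7],[19,0],[28,2],[31,7],[32,11],[45,7],[49,0]]
[[3,7],[10,15],[16,7],[19,0],[28,4],[29,2],[31,7],[32,11],[45,7],[49,0]]
[[3,7],[10,15],[16,7],[19,0],[28,4],[29,2],[31,7],[32,11],[45,7],[49,4],[50,0]]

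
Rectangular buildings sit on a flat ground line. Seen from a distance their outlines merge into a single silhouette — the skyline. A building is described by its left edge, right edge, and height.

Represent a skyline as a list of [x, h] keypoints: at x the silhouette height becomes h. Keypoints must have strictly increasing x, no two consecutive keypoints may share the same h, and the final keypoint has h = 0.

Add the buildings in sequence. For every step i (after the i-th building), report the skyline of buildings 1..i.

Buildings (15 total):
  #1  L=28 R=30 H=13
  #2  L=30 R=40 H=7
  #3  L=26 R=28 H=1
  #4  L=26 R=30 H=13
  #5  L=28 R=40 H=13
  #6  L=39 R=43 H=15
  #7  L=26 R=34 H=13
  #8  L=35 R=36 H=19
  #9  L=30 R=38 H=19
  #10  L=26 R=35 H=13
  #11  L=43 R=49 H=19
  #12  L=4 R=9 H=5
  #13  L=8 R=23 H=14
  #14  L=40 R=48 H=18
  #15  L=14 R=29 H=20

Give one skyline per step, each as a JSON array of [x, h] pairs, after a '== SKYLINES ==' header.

== SKYLINES ==
[[28,13],[30,0]]
[[28,13],[30,7],[40,0]]
[[26,1],[28,13],[30,7],[40,0]]
[[26,13],[30,7],[40,0]]
[[26,13],[40,0]]
[[26,13],[39,15],[43,0]]
[[26,13],[39,15],[43,0]]
[[26,13],[35,19],[36,13],[39,15],[43,0]]
[[26,13],[30,19],[38,13],[39,15],[43,0]]
[[26,13],[30,19],[38,13],[39,15],[43,0]]
[[26,13],[30,19],[38,13],[39,15],[43,19],[49,0]]
[[4,5],[9,0],[26,13],[30,19],[38,13],[39,15],[43,19],[49,0]]
[[4,5],[8,14],[23,0],[26,13],[30,19],[38,13],[39,15],[43,19],[49,0]]
[[4,5],[8,14],[23,0],[26,13],[30,19],[38,13],[39,15],[40,18],[43,19],[49,0]]
[[4,5],[8,14],[14,20],[29,13],[30,19],[38,13],[39,15],[40,18],[43,19],[49,0]]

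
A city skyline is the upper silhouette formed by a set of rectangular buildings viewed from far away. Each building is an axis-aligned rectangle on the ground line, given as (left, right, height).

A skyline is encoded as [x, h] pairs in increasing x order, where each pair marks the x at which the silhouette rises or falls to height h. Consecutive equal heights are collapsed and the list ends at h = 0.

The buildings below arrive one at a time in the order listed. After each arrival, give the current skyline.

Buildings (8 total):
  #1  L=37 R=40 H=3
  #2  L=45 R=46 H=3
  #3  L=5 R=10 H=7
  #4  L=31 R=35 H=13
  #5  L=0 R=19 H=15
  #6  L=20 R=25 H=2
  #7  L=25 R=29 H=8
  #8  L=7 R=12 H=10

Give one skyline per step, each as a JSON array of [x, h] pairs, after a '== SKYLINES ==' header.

== SKYLINES ==
[[37,3],[40,0]]
[[37,3],[40,0],[45,3],[46,0]]
[[5,7],[10,0],[37,3],[40,0],[45,3],[46,0]]
[[5,7],[10,0],[31,13],[35,0],[37,3],[40,0],[45,3],[46,0]]
[[0,15],[19,0],[31,13],[35,0],[37,3],[40,0],[45,3],[46,0]]
[[0,15],[19,0],[20,2],[25,0],[31,13],[35,0],[37,3],[40,0],[45,3],[46,0]]
[[0,15],[19,0],[20,2],[25,8],[29,0],[31,13],[35,0],[37,3],[40,0],[45,3],[46,0]]
[[0,15],[19,0],[20,2],[25,8],[29,0],[31,13],[35,0],[37,3],[40,0],[45,3],[46,0]]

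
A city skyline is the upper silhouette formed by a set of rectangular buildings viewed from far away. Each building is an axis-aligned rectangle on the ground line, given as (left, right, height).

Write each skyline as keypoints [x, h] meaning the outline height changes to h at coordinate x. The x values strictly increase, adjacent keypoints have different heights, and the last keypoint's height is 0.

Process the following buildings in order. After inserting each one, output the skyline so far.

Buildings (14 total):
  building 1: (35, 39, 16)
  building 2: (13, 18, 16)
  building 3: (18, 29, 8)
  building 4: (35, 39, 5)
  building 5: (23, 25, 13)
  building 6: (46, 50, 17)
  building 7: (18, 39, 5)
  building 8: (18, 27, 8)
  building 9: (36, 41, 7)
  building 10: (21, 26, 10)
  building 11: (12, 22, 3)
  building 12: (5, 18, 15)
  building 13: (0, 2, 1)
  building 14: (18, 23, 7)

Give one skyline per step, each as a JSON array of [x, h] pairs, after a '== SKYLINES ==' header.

== SKYLINES ==
[[35,16],[39,0]]
[[13,16],[18,0],[35,16],[39,0]]
[[13,16],[18,8],[29,0],[35,16],[39,0]]
[[13,16],[18,8],[29,0],[35,16],[39,0]]
[[13,16],[18,8],[23,13],[25,8],[29,0],[35,16],[39,0]]
[[13,16],[18,8],[23,13],[25,8],[29,0],[35,16],[39,0],[46,17],[50,0]]
[[13,16],[18,8],[23,13],[25,8],[29,5],[35,16],[39,0],[46,17],[50,0]]
[[13,16],[18,8],[23,13],[25,8],[29,5],[35,16],[39,0],[46,17],[50,0]]
[[13,16],[18,8],[23,13],[25,8],[29,5],[35,16],[39,7],[41,0],[46,17],[50,0]]
[[13,16],[18,8],[21,10],[23,13],[25,10],[26,8],[29,5],[35,16],[39,7],[41,0],[46,17],[50,0]]
[[12,3],[13,16],[18,8],[21,10],[23,13],[25,10],[26,8],[29,5],[35,16],[39,7],[41,0],[46,17],[50,0]]
[[5,15],[13,16],[18,8],[21,10],[23,13],[25,10],[26,8],[29,5],[35,16],[39,7],[41,0],[46,17],[50,0]]
[[0,1],[2,0],[5,15],[13,16],[18,8],[21,10],[23,13],[25,10],[26,8],[29,5],[35,16],[39,7],[41,0],[46,17],[50,0]]
[[0,1],[2,0],[5,15],[13,16],[18,8],[21,10],[23,13],[25,10],[26,8],[29,5],[35,16],[39,7],[41,0],[46,17],[50,0]]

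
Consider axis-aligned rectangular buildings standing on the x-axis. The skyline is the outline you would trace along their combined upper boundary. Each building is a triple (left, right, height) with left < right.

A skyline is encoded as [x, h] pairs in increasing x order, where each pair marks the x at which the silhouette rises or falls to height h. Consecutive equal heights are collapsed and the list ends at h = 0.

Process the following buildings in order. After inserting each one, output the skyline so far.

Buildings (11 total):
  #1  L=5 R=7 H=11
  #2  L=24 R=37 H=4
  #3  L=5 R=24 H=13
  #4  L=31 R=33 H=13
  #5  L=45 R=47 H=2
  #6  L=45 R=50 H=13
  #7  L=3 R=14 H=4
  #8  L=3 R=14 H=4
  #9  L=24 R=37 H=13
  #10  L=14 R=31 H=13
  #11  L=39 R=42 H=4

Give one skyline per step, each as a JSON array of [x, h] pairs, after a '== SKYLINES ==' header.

== SKYLINES ==
[[5,11],[7,0]]
[[5,11],[7,0],[24,4],[37,0]]
[[5,13],[24,4],[37,0]]
[[5,13],[24,4],[31,13],[33,4],[37,0]]
[[5,13],[24,4],[31,13],[33,4],[37,0],[45,2],[47,0]]
[[5,13],[24,4],[31,13],[33,4],[37,0],[45,13],[50,0]]
[[3,4],[5,13],[24,4],[31,13],[33,4],[37,0],[45,13],[50,0]]
[[3,4],[5,13],[24,4],[31,13],[33,4],[37,0],[45,13],[50,0]]
[[3,4],[5,13],[37,0],[45,13],[50,0]]
[[3,4],[5,13],[37,0],[45,13],[50,0]]
[[3,4],[5,13],[37,0],[39,4],[42,0],[45,13],[50,0]]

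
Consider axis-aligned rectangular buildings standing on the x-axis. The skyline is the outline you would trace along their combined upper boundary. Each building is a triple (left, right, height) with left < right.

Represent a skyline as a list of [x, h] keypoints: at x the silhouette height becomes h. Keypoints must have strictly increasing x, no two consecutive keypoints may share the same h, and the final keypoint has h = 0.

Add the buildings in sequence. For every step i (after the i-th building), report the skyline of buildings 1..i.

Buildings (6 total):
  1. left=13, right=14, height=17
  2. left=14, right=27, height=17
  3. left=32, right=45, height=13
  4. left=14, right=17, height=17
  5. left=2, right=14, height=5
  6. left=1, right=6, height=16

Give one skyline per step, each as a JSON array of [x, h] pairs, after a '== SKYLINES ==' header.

== SKYLINES ==
[[13,17],[14,0]]
[[13,17],[27,0]]
[[13,17],[27,0],[32,13],[45,0]]
[[13,17],[27,0],[32,13],[45,0]]
[[2,5],[13,17],[27,0],[32,13],[45,0]]
[[1,16],[6,5],[13,17],[27,0],[32,13],[45,0]]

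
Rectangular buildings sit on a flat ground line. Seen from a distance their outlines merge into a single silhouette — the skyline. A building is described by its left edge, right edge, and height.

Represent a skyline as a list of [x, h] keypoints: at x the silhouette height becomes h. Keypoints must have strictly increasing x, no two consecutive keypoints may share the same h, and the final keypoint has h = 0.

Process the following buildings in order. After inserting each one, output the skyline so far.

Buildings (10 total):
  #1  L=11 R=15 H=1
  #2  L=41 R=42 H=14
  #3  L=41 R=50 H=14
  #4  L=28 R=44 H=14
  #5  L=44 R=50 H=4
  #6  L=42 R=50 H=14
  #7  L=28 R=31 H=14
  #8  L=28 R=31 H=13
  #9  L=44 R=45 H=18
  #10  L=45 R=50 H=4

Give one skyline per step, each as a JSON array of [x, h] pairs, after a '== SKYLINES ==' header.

== SKYLINES ==
[[11,1],[15,0]]
[[11,1],[15,0],[41,14],[42,0]]
[[11,1],[15,0],[41,14],[50,0]]
[[11,1],[15,0],[28,14],[50,0]]
[[11,1],[15,0],[28,14],[50,0]]
[[11,1],[15,0],[28,14],[50,0]]
[[11,1],[15,0],[28,14],[50,0]]
[[11,1],[15,0],[28,14],[50,0]]
[[11,1],[15,0],[28,14],[44,18],[45,14],[50,0]]
[[11,1],[15,0],[28,14],[44,18],[45,14],[50,0]]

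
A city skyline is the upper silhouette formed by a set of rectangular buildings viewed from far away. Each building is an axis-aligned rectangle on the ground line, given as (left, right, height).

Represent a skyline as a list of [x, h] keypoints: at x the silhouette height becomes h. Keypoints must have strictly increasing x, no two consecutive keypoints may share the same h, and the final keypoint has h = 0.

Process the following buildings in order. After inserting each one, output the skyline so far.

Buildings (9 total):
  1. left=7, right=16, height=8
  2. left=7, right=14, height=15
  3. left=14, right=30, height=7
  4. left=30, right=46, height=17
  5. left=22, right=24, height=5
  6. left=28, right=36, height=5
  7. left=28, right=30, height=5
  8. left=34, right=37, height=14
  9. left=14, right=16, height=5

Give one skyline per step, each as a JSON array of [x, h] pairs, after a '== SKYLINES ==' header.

== SKYLINES ==
[[7,8],[16,0]]
[[7,15],[14,8],[16,0]]
[[7,15],[14,8],[16,7],[30,0]]
[[7,15],[14,8],[16,7],[30,17],[46,0]]
[[7,15],[14,8],[16,7],[30,17],[46,0]]
[[7,15],[14,8],[16,7],[30,17],[46,0]]
[[7,15],[14,8],[16,7],[30,17],[46,0]]
[[7,15],[14,8],[16,7],[30,17],[46,0]]
[[7,15],[14,8],[16,7],[30,17],[46,0]]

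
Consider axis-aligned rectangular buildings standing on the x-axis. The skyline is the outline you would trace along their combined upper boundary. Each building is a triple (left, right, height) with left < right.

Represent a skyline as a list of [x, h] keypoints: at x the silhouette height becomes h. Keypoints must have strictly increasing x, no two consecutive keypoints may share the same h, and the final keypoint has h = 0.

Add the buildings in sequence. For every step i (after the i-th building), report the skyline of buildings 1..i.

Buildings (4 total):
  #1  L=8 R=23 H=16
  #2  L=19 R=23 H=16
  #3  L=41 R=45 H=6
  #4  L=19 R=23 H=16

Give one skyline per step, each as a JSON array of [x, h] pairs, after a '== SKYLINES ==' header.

== SKYLINES ==
[[8,16],[23,0]]
[[8,16],[23,0]]
[[8,16],[23,0],[41,6],[45,0]]
[[8,16],[23,0],[41,6],[45,0]]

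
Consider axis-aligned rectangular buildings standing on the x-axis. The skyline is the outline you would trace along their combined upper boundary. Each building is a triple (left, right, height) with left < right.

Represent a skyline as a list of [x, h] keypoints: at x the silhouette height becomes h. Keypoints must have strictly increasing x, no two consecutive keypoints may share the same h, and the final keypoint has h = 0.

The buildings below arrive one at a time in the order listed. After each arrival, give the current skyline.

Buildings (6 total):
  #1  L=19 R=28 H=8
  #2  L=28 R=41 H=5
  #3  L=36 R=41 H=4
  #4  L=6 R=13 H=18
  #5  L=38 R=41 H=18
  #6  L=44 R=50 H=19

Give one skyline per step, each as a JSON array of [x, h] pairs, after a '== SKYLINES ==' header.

== SKYLINES ==
[[19,8],[28,0]]
[[19,8],[28,5],[41,0]]
[[19,8],[28,5],[41,0]]
[[6,18],[13,0],[19,8],[28,5],[41,0]]
[[6,18],[13,0],[19,8],[28,5],[38,18],[41,0]]
[[6,18],[13,0],[19,8],[28,5],[38,18],[41,0],[44,19],[50,0]]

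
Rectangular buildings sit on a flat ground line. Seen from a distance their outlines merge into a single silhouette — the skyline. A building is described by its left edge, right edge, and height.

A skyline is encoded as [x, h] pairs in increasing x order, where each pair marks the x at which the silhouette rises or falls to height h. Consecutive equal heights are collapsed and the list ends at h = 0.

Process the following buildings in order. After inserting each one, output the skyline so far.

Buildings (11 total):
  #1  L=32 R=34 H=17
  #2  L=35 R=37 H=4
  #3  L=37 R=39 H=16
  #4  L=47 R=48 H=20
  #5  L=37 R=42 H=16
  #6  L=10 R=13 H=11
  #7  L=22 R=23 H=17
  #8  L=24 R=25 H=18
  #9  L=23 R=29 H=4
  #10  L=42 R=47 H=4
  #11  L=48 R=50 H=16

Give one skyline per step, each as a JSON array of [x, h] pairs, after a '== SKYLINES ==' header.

== SKYLINES ==
[[32,17],[34,0]]
[[32,17],[34,0],[35,4],[37,0]]
[[32,17],[34,0],[35,4],[37,16],[39,0]]
[[32,17],[34,0],[35,4],[37,16],[39,0],[47,20],[48,0]]
[[32,17],[34,0],[35,4],[37,16],[42,0],[47,20],[48,0]]
[[10,11],[13,0],[32,17],[34,0],[35,4],[37,16],[42,0],[47,20],[48,0]]
[[10,11],[13,0],[22,17],[23,0],[32,17],[34,0],[35,4],[37,16],[42,0],[47,20],[48,0]]
[[10,11],[13,0],[22,17],[23,0],[24,18],[25,0],[32,17],[34,0],[35,4],[37,16],[42,0],[47,20],[48,0]]
[[10,11],[13,0],[22,17],[23,4],[24,18],[25,4],[29,0],[32,17],[34,0],[35,4],[37,16],[42,0],[47,20],[48,0]]
[[10,11],[13,0],[22,17],[23,4],[24,18],[25,4],[29,0],[32,17],[34,0],[35,4],[37,16],[42,4],[47,20],[48,0]]
[[10,11],[13,0],[22,17],[23,4],[24,18],[25,4],[29,0],[32,17],[34,0],[35,4],[37,16],[42,4],[47,20],[48,16],[50,0]]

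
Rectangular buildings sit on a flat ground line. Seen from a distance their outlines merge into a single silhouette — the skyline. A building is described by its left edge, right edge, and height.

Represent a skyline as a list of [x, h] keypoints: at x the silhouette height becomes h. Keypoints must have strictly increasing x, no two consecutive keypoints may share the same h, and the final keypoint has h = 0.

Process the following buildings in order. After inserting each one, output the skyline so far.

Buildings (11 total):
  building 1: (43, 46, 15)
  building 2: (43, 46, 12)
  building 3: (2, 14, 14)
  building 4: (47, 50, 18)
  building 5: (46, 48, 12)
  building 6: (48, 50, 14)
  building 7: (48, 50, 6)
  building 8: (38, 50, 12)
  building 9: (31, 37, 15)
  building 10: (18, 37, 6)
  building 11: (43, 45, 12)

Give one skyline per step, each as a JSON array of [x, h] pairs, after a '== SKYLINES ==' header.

== SKYLINES ==
[[43,15],[46,0]]
[[43,15],[46,0]]
[[2,14],[14,0],[43,15],[46,0]]
[[2,14],[14,0],[43,15],[46,0],[47,18],[50,0]]
[[2,14],[14,0],[43,15],[46,12],[47,18],[50,0]]
[[2,14],[14,0],[43,15],[46,12],[47,18],[50,0]]
[[2,14],[14,0],[43,15],[46,12],[47,18],[50,0]]
[[2,14],[14,0],[38,12],[43,15],[46,12],[47,18],[50,0]]
[[2,14],[14,0],[31,15],[37,0],[38,12],[43,15],[46,12],[47,18],[50,0]]
[[2,14],[14,0],[18,6],[31,15],[37,0],[38,12],[43,15],[46,12],[47,18],[50,0]]
[[2,14],[14,0],[18,6],[31,15],[37,0],[38,12],[43,15],[46,12],[47,18],[50,0]]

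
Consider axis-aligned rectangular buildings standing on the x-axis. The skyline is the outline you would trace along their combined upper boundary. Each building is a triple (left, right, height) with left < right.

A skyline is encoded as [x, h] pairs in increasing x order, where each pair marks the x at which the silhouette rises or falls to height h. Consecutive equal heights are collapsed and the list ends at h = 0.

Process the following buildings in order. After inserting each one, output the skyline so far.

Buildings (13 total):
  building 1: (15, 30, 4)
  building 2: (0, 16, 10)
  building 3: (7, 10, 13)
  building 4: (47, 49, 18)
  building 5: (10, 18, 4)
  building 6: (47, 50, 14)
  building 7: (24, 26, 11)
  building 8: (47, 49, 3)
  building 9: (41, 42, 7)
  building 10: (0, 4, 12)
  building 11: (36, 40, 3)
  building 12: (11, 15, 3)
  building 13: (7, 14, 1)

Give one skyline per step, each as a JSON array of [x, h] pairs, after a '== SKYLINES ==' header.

== SKYLINES ==
[[15,4],[30,0]]
[[0,10],[16,4],[30,0]]
[[0,10],[7,13],[10,10],[16,4],[30,0]]
[[0,10],[7,13],[10,10],[16,4],[30,0],[47,18],[49,0]]
[[0,10],[7,13],[10,10],[16,4],[30,0],[47,18],[49,0]]
[[0,10],[7,13],[10,10],[16,4],[30,0],[47,18],[49,14],[50,0]]
[[0,10],[7,13],[10,10],[16,4],[24,11],[26,4],[30,0],[47,18],[49,14],[50,0]]
[[0,10],[7,13],[10,10],[16,4],[24,11],[26,4],[30,0],[47,18],[49,14],[50,0]]
[[0,10],[7,13],[10,10],[16,4],[24,11],[26,4],[30,0],[41,7],[42,0],[47,18],[49,14],[50,0]]
[[0,12],[4,10],[7,13],[10,10],[16,4],[24,11],[26,4],[30,0],[41,7],[42,0],[47,18],[49,14],[50,0]]
[[0,12],[4,10],[7,13],[10,10],[16,4],[24,11],[26,4],[30,0],[36,3],[40,0],[41,7],[42,0],[47,18],[49,14],[50,0]]
[[0,12],[4,10],[7,13],[10,10],[16,4],[24,11],[26,4],[30,0],[36,3],[40,0],[41,7],[42,0],[47,18],[49,14],[50,0]]
[[0,12],[4,10],[7,13],[10,10],[16,4],[24,11],[26,4],[30,0],[36,3],[40,0],[41,7],[42,0],[47,18],[49,14],[50,0]]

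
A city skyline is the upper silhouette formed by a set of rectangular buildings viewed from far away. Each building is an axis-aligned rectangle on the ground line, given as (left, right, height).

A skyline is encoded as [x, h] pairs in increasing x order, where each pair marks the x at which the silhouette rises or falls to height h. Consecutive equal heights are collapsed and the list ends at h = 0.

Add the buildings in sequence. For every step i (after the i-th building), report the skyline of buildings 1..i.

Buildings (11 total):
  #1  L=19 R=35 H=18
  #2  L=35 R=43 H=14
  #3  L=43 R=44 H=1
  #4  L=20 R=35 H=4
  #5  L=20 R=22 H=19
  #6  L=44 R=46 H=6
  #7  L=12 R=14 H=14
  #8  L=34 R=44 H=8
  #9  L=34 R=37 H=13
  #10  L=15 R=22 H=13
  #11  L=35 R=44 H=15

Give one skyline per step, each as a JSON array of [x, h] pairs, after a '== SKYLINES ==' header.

== SKYLINES ==
[[19,18],[35,0]]
[[19,18],[35,14],[43,0]]
[[19,18],[35,14],[43,1],[44,0]]
[[19,18],[35,14],[43,1],[44,0]]
[[19,18],[20,19],[22,18],[35,14],[43,1],[44,0]]
[[19,18],[20,19],[22,18],[35,14],[43,1],[44,6],[46,0]]
[[12,14],[14,0],[19,18],[20,19],[22,18],[35,14],[43,1],[44,6],[46,0]]
[[12,14],[14,0],[19,18],[20,19],[22,18],[35,14],[43,8],[44,6],[46,0]]
[[12,14],[14,0],[19,18],[20,19],[22,18],[35,14],[43,8],[44,6],[46,0]]
[[12,14],[14,0],[15,13],[19,18],[20,19],[22,18],[35,14],[43,8],[44,6],[46,0]]
[[12,14],[14,0],[15,13],[19,18],[20,19],[22,18],[35,15],[44,6],[46,0]]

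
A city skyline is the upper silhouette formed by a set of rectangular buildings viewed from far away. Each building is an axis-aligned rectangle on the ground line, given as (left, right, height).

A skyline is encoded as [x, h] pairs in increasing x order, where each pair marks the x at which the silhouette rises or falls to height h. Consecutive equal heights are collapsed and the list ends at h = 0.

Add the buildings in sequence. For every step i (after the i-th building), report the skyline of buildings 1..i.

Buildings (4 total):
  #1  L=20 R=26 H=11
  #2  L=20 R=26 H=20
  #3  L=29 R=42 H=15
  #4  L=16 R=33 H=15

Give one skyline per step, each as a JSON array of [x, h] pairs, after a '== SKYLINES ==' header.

== SKYLINES ==
[[20,11],[26,0]]
[[20,20],[26,0]]
[[20,20],[26,0],[29,15],[42,0]]
[[16,15],[20,20],[26,15],[42,0]]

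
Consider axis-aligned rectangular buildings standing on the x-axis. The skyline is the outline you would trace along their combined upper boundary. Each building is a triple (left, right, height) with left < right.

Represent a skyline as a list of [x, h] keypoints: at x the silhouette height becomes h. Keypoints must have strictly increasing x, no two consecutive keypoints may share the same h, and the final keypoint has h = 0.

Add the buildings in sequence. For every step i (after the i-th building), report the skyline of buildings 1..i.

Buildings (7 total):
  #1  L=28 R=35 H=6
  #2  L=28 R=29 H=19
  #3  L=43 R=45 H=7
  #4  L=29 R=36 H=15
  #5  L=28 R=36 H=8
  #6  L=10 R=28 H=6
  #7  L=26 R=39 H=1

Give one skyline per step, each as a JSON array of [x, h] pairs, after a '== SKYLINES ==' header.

== SKYLINES ==
[[28,6],[35,0]]
[[28,19],[29,6],[35,0]]
[[28,19],[29,6],[35,0],[43,7],[45,0]]
[[28,19],[29,15],[36,0],[43,7],[45,0]]
[[28,19],[29,15],[36,0],[43,7],[45,0]]
[[10,6],[28,19],[29,15],[36,0],[43,7],[45,0]]
[[10,6],[28,19],[29,15],[36,1],[39,0],[43,7],[45,0]]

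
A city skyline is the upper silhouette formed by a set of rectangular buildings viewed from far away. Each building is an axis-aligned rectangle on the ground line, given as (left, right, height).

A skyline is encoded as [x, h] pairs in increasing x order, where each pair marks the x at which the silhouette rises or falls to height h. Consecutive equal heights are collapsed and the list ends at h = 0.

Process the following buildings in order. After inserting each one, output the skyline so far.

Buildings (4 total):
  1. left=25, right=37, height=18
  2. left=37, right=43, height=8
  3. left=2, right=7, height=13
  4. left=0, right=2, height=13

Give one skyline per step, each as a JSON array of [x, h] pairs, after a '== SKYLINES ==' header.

== SKYLINES ==
[[25,18],[37,0]]
[[25,18],[37,8],[43,0]]
[[2,13],[7,0],[25,18],[37,8],[43,0]]
[[0,13],[7,0],[25,18],[37,8],[43,0]]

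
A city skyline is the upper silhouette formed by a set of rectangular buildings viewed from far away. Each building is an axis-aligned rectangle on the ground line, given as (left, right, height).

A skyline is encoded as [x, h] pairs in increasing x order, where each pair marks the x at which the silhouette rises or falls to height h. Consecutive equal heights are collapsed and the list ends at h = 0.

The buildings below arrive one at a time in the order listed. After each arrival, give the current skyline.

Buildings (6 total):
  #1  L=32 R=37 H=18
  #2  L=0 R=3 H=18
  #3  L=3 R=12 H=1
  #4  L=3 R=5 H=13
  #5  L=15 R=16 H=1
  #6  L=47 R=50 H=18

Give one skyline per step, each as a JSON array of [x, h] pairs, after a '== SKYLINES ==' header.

== SKYLINES ==
[[32,18],[37,0]]
[[0,18],[3,0],[32,18],[37,0]]
[[0,18],[3,1],[12,0],[32,18],[37,0]]
[[0,18],[3,13],[5,1],[12,0],[32,18],[37,0]]
[[0,18],[3,13],[5,1],[12,0],[15,1],[16,0],[32,18],[37,0]]
[[0,18],[3,13],[5,1],[12,0],[15,1],[16,0],[32,18],[37,0],[47,18],[50,0]]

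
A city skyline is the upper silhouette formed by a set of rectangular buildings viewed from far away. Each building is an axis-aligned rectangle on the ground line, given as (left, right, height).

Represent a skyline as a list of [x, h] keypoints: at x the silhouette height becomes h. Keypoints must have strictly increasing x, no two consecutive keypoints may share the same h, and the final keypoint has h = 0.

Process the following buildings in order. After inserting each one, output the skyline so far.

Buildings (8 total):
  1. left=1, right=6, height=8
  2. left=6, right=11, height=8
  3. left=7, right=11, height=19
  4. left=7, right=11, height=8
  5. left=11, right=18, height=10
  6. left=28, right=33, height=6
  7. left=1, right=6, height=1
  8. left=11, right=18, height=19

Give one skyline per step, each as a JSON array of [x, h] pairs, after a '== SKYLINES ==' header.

== SKYLINES ==
[[1,8],[6,0]]
[[1,8],[11,0]]
[[1,8],[7,19],[11,0]]
[[1,8],[7,19],[11,0]]
[[1,8],[7,19],[11,10],[18,0]]
[[1,8],[7,19],[11,10],[18,0],[28,6],[33,0]]
[[1,8],[7,19],[11,10],[18,0],[28,6],[33,0]]
[[1,8],[7,19],[18,0],[28,6],[33,0]]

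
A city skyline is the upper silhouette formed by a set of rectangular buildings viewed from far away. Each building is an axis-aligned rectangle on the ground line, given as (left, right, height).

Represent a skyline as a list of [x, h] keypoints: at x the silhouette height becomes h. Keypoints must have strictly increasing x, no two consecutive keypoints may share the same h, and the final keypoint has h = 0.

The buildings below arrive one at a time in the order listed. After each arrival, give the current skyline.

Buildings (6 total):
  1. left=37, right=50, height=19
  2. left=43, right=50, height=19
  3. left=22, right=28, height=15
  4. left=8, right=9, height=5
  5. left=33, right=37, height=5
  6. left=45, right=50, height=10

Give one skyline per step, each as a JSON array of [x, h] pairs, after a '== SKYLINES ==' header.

== SKYLINES ==
[[37,19],[50,0]]
[[37,19],[50,0]]
[[22,15],[28,0],[37,19],[50,0]]
[[8,5],[9,0],[22,15],[28,0],[37,19],[50,0]]
[[8,5],[9,0],[22,15],[28,0],[33,5],[37,19],[50,0]]
[[8,5],[9,0],[22,15],[28,0],[33,5],[37,19],[50,0]]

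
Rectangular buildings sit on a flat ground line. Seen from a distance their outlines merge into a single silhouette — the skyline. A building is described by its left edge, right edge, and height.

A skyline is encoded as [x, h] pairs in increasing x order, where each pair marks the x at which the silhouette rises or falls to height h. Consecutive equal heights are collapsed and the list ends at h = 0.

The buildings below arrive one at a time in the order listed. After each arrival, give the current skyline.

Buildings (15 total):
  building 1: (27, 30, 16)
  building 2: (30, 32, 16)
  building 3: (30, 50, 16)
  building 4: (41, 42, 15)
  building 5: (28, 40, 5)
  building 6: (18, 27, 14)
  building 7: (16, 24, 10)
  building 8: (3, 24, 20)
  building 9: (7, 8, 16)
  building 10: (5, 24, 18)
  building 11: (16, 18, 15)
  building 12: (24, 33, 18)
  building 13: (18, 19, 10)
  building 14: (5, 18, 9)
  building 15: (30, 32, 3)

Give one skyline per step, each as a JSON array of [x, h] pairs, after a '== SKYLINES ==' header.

== SKYLINES ==
[[27,16],[30,0]]
[[27,16],[32,0]]
[[27,16],[50,0]]
[[27,16],[50,0]]
[[27,16],[50,0]]
[[18,14],[27,16],[50,0]]
[[16,10],[18,14],[27,16],[50,0]]
[[3,20],[24,14],[27,16],[50,0]]
[[3,20],[24,14],[27,16],[50,0]]
[[3,20],[24,14],[27,16],[50,0]]
[[3,20],[24,14],[27,16],[50,0]]
[[3,20],[24,18],[33,16],[50,0]]
[[3,20],[24,18],[33,16],[50,0]]
[[3,20],[24,18],[33,16],[50,0]]
[[3,20],[24,18],[33,16],[50,0]]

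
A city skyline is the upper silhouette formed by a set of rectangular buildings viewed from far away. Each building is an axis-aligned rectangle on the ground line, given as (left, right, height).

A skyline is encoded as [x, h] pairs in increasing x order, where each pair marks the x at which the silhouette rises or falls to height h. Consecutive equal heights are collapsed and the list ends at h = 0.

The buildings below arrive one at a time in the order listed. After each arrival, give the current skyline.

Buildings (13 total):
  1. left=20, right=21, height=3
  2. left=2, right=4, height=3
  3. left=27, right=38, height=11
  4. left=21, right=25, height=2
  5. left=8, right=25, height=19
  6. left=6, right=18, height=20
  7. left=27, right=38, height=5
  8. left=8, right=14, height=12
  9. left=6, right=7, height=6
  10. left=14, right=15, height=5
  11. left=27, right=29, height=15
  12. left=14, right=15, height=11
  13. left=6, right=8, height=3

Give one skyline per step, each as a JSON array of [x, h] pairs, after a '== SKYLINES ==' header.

== SKYLINES ==
[[20,3],[21,0]]
[[2,3],[4,0],[20,3],[21,0]]
[[2,3],[4,0],[20,3],[21,0],[27,11],[38,0]]
[[2,3],[4,0],[20,3],[21,2],[25,0],[27,11],[38,0]]
[[2,3],[4,0],[8,19],[25,0],[27,11],[38,0]]
[[2,3],[4,0],[6,20],[18,19],[25,0],[27,11],[38,0]]
[[2,3],[4,0],[6,20],[18,19],[25,0],[27,11],[38,0]]
[[2,3],[4,0],[6,20],[18,19],[25,0],[27,11],[38,0]]
[[2,3],[4,0],[6,20],[18,19],[25,0],[27,11],[38,0]]
[[2,3],[4,0],[6,20],[18,19],[25,0],[27,11],[38,0]]
[[2,3],[4,0],[6,20],[18,19],[25,0],[27,15],[29,11],[38,0]]
[[2,3],[4,0],[6,20],[18,19],[25,0],[27,15],[29,11],[38,0]]
[[2,3],[4,0],[6,20],[18,19],[25,0],[27,15],[29,11],[38,0]]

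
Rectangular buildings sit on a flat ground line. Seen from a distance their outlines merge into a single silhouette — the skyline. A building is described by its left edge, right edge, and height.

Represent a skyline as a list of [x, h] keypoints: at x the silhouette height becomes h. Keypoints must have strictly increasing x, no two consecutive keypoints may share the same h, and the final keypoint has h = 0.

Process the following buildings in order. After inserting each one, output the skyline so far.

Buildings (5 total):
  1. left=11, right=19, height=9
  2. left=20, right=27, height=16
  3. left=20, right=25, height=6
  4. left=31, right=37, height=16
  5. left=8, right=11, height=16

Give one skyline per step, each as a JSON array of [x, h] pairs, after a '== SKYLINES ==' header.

== SKYLINES ==
[[11,9],[19,0]]
[[11,9],[19,0],[20,16],[27,0]]
[[11,9],[19,0],[20,16],[27,0]]
[[11,9],[19,0],[20,16],[27,0],[31,16],[37,0]]
[[8,16],[11,9],[19,0],[20,16],[27,0],[31,16],[37,0]]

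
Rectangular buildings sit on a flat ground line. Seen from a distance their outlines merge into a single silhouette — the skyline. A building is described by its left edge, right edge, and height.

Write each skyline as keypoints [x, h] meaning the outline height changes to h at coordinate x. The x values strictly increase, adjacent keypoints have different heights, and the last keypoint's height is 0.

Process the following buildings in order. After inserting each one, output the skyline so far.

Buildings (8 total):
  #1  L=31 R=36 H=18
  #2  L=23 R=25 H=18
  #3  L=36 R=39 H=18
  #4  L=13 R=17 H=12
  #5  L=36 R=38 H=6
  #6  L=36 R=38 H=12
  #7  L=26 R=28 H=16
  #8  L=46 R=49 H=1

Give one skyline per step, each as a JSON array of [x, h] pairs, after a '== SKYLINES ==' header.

== SKYLINES ==
[[31,18],[36,0]]
[[23,18],[25,0],[31,18],[36,0]]
[[23,18],[25,0],[31,18],[39,0]]
[[13,12],[17,0],[23,18],[25,0],[31,18],[39,0]]
[[13,12],[17,0],[23,18],[25,0],[31,18],[39,0]]
[[13,12],[17,0],[23,18],[25,0],[31,18],[39,0]]
[[13,12],[17,0],[23,18],[25,0],[26,16],[28,0],[31,18],[39,0]]
[[13,12],[17,0],[23,18],[25,0],[26,16],[28,0],[31,18],[39,0],[46,1],[49,0]]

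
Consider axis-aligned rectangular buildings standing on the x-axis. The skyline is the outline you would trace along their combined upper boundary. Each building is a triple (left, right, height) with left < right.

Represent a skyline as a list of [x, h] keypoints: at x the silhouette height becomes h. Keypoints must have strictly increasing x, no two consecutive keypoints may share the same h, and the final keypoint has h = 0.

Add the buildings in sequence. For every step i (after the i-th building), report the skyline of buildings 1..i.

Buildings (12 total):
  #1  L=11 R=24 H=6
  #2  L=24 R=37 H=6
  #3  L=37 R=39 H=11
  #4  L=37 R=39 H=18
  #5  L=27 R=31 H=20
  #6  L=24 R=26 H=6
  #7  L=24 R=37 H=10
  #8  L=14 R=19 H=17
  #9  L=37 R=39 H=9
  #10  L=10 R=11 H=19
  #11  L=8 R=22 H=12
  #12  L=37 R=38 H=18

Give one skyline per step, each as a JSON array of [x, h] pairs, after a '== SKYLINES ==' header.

== SKYLINES ==
[[11,6],[24,0]]
[[11,6],[37,0]]
[[11,6],[37,11],[39,0]]
[[11,6],[37,18],[39,0]]
[[11,6],[27,20],[31,6],[37,18],[39,0]]
[[11,6],[27,20],[31,6],[37,18],[39,0]]
[[11,6],[24,10],[27,20],[31,10],[37,18],[39,0]]
[[11,6],[14,17],[19,6],[24,10],[27,20],[31,10],[37,18],[39,0]]
[[11,6],[14,17],[19,6],[24,10],[27,20],[31,10],[37,18],[39,0]]
[[10,19],[11,6],[14,17],[19,6],[24,10],[27,20],[31,10],[37,18],[39,0]]
[[8,12],[10,19],[11,12],[14,17],[19,12],[22,6],[24,10],[27,20],[31,10],[37,18],[39,0]]
[[8,12],[10,19],[11,12],[14,17],[19,12],[22,6],[24,10],[27,20],[31,10],[37,18],[39,0]]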